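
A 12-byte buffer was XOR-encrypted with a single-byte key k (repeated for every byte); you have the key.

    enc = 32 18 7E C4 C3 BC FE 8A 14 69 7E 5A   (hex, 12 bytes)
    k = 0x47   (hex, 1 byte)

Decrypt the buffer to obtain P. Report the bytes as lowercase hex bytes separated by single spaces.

The 1-byte key repeats, so the effective keystream is 47 47 47 47 47 47 47 47 47 47 47 47.
byte 0: 00110010 XOR 01000111 = 01110101
byte 1: 00011000 XOR 01000111 = 01011111
byte 2: 01111110 XOR 01000111 = 00111001
byte 3: 11000100 XOR 01000111 = 10000011
byte 4: 11000011 XOR 01000111 = 10000100
byte 5: 10111100 XOR 01000111 = 11111011
byte 6: 11111110 XOR 01000111 = 10111001
byte 7: 10001010 XOR 01000111 = 11001101
byte 8: 00010100 XOR 01000111 = 01010011
byte 9: 01101001 XOR 01000111 = 00101110
byte 10: 01111110 XOR 01000111 = 00111001
byte 11: 01011010 XOR 01000111 = 00011101

75 5f 39 83 84 fb b9 cd 53 2e 39 1d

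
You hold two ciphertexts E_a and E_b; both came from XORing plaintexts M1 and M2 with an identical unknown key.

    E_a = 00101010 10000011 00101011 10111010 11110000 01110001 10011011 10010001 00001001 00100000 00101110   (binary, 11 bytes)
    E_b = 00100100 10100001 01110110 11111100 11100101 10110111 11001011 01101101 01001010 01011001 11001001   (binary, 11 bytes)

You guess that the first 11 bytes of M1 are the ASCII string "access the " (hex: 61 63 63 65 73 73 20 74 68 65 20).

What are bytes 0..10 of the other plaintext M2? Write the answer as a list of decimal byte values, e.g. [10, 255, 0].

[111, 65, 62, 35, 102, 181, 112, 136, 43, 28, 199]

First, E_a ⊕ E_b = (M1 ⊕ K) ⊕ (M2 ⊕ K) = M1 ⊕ M2, so the key drops out. Then M2 = (M1 ⊕ M2) ⊕ M1 over the first 11 bytes.
byte 0: (2a XOR 24) XOR 61 = 0e XOR 61 = 6f
byte 1: (83 XOR a1) XOR 63 = 22 XOR 63 = 41
byte 2: (2b XOR 76) XOR 63 = 5d XOR 63 = 3e
byte 3: (ba XOR fc) XOR 65 = 46 XOR 65 = 23
byte 4: (f0 XOR e5) XOR 73 = 15 XOR 73 = 66
byte 5: (71 XOR b7) XOR 73 = c6 XOR 73 = b5
byte 6: (9b XOR cb) XOR 20 = 50 XOR 20 = 70
byte 7: (91 XOR 6d) XOR 74 = fc XOR 74 = 88
byte 8: (09 XOR 4a) XOR 68 = 43 XOR 68 = 2b
byte 9: (20 XOR 59) XOR 65 = 79 XOR 65 = 1c
byte 10: (2e XOR c9) XOR 20 = e7 XOR 20 = c7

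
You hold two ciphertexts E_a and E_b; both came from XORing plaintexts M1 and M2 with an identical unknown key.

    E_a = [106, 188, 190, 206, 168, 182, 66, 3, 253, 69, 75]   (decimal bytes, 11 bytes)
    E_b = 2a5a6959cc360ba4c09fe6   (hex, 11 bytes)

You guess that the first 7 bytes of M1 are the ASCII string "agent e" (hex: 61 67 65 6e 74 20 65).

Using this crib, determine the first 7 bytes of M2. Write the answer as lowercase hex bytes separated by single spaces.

First, E_a ⊕ E_b = (M1 ⊕ K) ⊕ (M2 ⊕ K) = M1 ⊕ M2, so the key drops out. Then M2 = (M1 ⊕ M2) ⊕ M1 over the first 7 bytes.
byte 0: (6a ⊕ 2a) ⊕ 61 = 40 ⊕ 61 = 21
byte 1: (bc ⊕ 5a) ⊕ 67 = e6 ⊕ 67 = 81
byte 2: (be ⊕ 69) ⊕ 65 = d7 ⊕ 65 = b2
byte 3: (ce ⊕ 59) ⊕ 6e = 97 ⊕ 6e = f9
byte 4: (a8 ⊕ cc) ⊕ 74 = 64 ⊕ 74 = 10
byte 5: (b6 ⊕ 36) ⊕ 20 = 80 ⊕ 20 = a0
byte 6: (42 ⊕ 0b) ⊕ 65 = 49 ⊕ 65 = 2c

21 81 b2 f9 10 a0 2c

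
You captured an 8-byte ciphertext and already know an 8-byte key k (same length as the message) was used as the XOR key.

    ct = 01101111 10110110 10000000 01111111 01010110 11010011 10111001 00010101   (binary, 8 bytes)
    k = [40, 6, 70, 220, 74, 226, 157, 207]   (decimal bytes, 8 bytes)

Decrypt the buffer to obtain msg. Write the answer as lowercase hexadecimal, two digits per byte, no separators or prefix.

XOR is its own inverse, so applying the key byte-wise gives the result directly.
byte 0: 111 xor  40 =  71
byte 1: 182 xor   6 = 176
byte 2: 128 xor  70 = 198
byte 3: 127 xor 220 = 163
byte 4:  86 xor  74 =  28
byte 5: 211 xor 226 =  49
byte 6: 185 xor 157 =  36
byte 7:  21 xor 207 = 218

47b0c6a31c3124da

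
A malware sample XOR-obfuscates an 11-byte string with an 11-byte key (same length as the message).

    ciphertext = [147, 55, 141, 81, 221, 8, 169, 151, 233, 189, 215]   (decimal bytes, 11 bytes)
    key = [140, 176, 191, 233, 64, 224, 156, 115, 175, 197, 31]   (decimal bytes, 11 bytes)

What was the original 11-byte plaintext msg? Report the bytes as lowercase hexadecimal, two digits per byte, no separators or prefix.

1f8732b89de835e44678c8

XOR is its own inverse, so applying the key byte-wise gives the result directly.
93 xor 8c = 1f
37 xor b0 = 87
8d xor bf = 32
51 xor e9 = b8
dd xor 40 = 9d
08 xor e0 = e8
a9 xor 9c = 35
97 xor 73 = e4
e9 xor af = 46
bd xor c5 = 78
d7 xor 1f = c8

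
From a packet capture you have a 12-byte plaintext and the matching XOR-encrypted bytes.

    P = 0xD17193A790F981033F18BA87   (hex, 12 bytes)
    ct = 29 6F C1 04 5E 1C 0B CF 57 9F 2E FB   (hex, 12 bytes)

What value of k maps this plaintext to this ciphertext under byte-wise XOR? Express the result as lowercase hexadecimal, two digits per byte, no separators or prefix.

Since ct = P ⊕ k, XORing both sides with P gives k = P ⊕ ct.
d1 XOR 29 = f8
71 XOR 6f = 1e
93 XOR c1 = 52
a7 XOR 04 = a3
90 XOR 5e = ce
f9 XOR 1c = e5
81 XOR 0b = 8a
03 XOR cf = cc
3f XOR 57 = 68
18 XOR 9f = 87
ba XOR 2e = 94
87 XOR fb = 7c

f81e52a3cee58acc6887947c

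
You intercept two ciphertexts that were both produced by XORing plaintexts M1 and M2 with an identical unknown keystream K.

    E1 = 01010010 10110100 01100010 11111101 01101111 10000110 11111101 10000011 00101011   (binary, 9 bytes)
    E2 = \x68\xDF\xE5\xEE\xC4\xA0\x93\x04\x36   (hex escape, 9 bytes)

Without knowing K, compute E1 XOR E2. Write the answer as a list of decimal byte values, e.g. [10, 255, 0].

E1 ⊕ E2 = (M1 ⊕ K) ⊕ (M2 ⊕ K) = M1 ⊕ M2 — the shared key cancels under XOR.
 82 xor 104 =  58
180 xor 223 = 107
 98 xor 229 = 135
253 xor 238 =  19
111 xor 196 = 171
134 xor 160 =  38
253 xor 147 = 110
131 xor   4 = 135
 43 xor  54 =  29

[58, 107, 135, 19, 171, 38, 110, 135, 29]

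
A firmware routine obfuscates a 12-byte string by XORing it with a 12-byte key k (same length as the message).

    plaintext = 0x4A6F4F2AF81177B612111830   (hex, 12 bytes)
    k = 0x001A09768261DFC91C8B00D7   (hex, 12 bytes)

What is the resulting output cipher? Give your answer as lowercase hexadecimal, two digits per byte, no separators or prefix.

byte 0: 4a xor 00 = 4a
byte 1: 6f xor 1a = 75
byte 2: 4f xor 09 = 46
byte 3: 2a xor 76 = 5c
byte 4: f8 xor 82 = 7a
byte 5: 11 xor 61 = 70
byte 6: 77 xor df = a8
byte 7: b6 xor c9 = 7f
byte 8: 12 xor 1c = 0e
byte 9: 11 xor 8b = 9a
byte 10: 18 xor 00 = 18
byte 11: 30 xor d7 = e7

4a75465c7a70a87f0e9a18e7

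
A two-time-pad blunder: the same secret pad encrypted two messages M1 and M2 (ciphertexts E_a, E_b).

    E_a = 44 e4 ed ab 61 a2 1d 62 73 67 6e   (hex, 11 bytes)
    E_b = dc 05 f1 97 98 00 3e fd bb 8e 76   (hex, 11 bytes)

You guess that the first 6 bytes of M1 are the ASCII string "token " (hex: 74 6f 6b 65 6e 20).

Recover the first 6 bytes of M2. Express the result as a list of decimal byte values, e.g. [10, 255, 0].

[236, 142, 119, 89, 151, 130]

First, E_a ⊕ E_b = (M1 ⊕ K) ⊕ (M2 ⊕ K) = M1 ⊕ M2, so the key drops out. Then M2 = (M1 ⊕ M2) ⊕ M1 over the first 6 bytes.
byte 0: (44 ^ dc) ^ 74 = 98 ^ 74 = ec
byte 1: (e4 ^ 05) ^ 6f = e1 ^ 6f = 8e
byte 2: (ed ^ f1) ^ 6b = 1c ^ 6b = 77
byte 3: (ab ^ 97) ^ 65 = 3c ^ 65 = 59
byte 4: (61 ^ 98) ^ 6e = f9 ^ 6e = 97
byte 5: (a2 ^ 00) ^ 20 = a2 ^ 20 = 82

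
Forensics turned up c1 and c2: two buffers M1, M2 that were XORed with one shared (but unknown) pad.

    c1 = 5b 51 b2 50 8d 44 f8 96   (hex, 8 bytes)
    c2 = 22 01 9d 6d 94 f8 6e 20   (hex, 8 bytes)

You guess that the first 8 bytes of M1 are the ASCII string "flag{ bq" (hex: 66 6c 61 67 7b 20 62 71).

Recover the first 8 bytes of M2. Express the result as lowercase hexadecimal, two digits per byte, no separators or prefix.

1f3c4e5a629cf4c7

First, c1 ⊕ c2 = (M1 ⊕ K) ⊕ (M2 ⊕ K) = M1 ⊕ M2, so the key drops out. Then M2 = (M1 ⊕ M2) ⊕ M1 over the first 8 bytes.
byte 0: (5b ⊕ 22) ⊕ 66 = 79 ⊕ 66 = 1f
byte 1: (51 ⊕ 01) ⊕ 6c = 50 ⊕ 6c = 3c
byte 2: (b2 ⊕ 9d) ⊕ 61 = 2f ⊕ 61 = 4e
byte 3: (50 ⊕ 6d) ⊕ 67 = 3d ⊕ 67 = 5a
byte 4: (8d ⊕ 94) ⊕ 7b = 19 ⊕ 7b = 62
byte 5: (44 ⊕ f8) ⊕ 20 = bc ⊕ 20 = 9c
byte 6: (f8 ⊕ 6e) ⊕ 62 = 96 ⊕ 62 = f4
byte 7: (96 ⊕ 20) ⊕ 71 = b6 ⊕ 71 = c7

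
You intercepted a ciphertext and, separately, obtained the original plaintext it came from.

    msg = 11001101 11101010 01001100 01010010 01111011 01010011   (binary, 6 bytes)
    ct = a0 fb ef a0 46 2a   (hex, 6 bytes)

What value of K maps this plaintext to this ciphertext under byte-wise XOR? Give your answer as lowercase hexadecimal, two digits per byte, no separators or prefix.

Since ct = msg ⊕ K, XORing both sides with msg gives K = msg ⊕ ct.
205 xor 160 = 109
234 xor 251 =  17
 76 xor 239 = 163
 82 xor 160 = 242
123 xor  70 =  61
 83 xor  42 = 121

6d11a3f23d79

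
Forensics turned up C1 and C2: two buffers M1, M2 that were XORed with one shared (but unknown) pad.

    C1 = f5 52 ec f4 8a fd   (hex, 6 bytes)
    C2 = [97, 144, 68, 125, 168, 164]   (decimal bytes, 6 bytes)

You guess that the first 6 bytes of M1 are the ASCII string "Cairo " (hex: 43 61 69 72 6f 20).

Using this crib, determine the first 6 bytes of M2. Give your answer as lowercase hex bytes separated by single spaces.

First, C1 ⊕ C2 = (M1 ⊕ K) ⊕ (M2 ⊕ K) = M1 ⊕ M2, so the key drops out. Then M2 = (M1 ⊕ M2) ⊕ M1 over the first 6 bytes.
byte 0: (f5 XOR 61) XOR 43 = 94 XOR 43 = d7
byte 1: (52 XOR 90) XOR 61 = c2 XOR 61 = a3
byte 2: (ec XOR 44) XOR 69 = a8 XOR 69 = c1
byte 3: (f4 XOR 7d) XOR 72 = 89 XOR 72 = fb
byte 4: (8a XOR a8) XOR 6f = 22 XOR 6f = 4d
byte 5: (fd XOR a4) XOR 20 = 59 XOR 20 = 79

d7 a3 c1 fb 4d 79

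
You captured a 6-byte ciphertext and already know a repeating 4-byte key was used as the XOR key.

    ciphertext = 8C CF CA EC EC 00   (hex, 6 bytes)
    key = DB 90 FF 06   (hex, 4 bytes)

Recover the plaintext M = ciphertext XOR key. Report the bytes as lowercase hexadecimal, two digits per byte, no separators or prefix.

The 4-byte key repeats, so the effective keystream is db 90 ff 06 db 90.
byte 0: 10001100 xor 11011011 = 01010111
byte 1: 11001111 xor 10010000 = 01011111
byte 2: 11001010 xor 11111111 = 00110101
byte 3: 11101100 xor 00000110 = 11101010
byte 4: 11101100 xor 11011011 = 00110111
byte 5: 00000000 xor 10010000 = 10010000

575f35ea3790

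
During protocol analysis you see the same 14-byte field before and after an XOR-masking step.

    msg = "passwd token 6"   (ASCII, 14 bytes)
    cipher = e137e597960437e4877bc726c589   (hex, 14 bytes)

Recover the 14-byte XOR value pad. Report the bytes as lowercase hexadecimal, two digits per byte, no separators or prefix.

Since cipher = msg ⊕ pad, XORing both sides with msg gives pad = msg ⊕ cipher.
byte 0: 70 XOR e1 = 91
byte 1: 61 XOR 37 = 56
byte 2: 73 XOR e5 = 96
byte 3: 73 XOR 97 = e4
byte 4: 77 XOR 96 = e1
byte 5: 64 XOR 04 = 60
byte 6: 20 XOR 37 = 17
byte 7: 74 XOR e4 = 90
byte 8: 6f XOR 87 = e8
byte 9: 6b XOR 7b = 10
byte 10: 65 XOR c7 = a2
byte 11: 6e XOR 26 = 48
byte 12: 20 XOR c5 = e5
byte 13: 36 XOR 89 = bf

915696e4e1601790e810a248e5bf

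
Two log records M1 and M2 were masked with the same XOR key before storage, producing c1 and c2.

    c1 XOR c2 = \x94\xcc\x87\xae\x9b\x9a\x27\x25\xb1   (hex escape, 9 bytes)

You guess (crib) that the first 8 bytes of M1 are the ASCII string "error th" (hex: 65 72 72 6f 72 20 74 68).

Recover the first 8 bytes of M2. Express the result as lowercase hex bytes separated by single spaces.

f1 be f5 c1 e9 ba 53 4d

Since c1 ⊕ c2 = M1 ⊕ M2, XORing with the guessed M1 bytes yields the corresponding M2 bytes: M2 = (c1 ⊕ c2) ⊕ M1.
byte 0: 94 ^ 65 = f1
byte 1: cc ^ 72 = be
byte 2: 87 ^ 72 = f5
byte 3: ae ^ 6f = c1
byte 4: 9b ^ 72 = e9
byte 5: 9a ^ 20 = ba
byte 6: 27 ^ 74 = 53
byte 7: 25 ^ 68 = 4d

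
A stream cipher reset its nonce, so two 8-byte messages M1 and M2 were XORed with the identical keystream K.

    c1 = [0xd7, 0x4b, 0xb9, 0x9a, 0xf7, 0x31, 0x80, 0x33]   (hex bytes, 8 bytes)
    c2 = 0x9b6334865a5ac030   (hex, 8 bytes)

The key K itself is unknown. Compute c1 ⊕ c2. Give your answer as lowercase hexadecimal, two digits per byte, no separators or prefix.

c1 ⊕ c2 = (M1 ⊕ K) ⊕ (M2 ⊕ K) = M1 ⊕ M2 — the shared key cancels under XOR.
11010111 XOR 10011011 = 01001100
01001011 XOR 01100011 = 00101000
10111001 XOR 00110100 = 10001101
10011010 XOR 10000110 = 00011100
11110111 XOR 01011010 = 10101101
00110001 XOR 01011010 = 01101011
10000000 XOR 11000000 = 01000000
00110011 XOR 00110000 = 00000011

4c288d1cad6b4003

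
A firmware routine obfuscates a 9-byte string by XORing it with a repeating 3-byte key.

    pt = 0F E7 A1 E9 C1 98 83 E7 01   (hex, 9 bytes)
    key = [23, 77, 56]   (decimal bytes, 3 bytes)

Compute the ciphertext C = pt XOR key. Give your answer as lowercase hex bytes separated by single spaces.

The 3-byte key repeats, so the effective keystream is 17 4d 38 17 4d 38 17 4d 38.
byte 0: 0f ⊕ 17 = 18
byte 1: e7 ⊕ 4d = aa
byte 2: a1 ⊕ 38 = 99
byte 3: e9 ⊕ 17 = fe
byte 4: c1 ⊕ 4d = 8c
byte 5: 98 ⊕ 38 = a0
byte 6: 83 ⊕ 17 = 94
byte 7: e7 ⊕ 4d = aa
byte 8: 01 ⊕ 38 = 39

18 aa 99 fe 8c a0 94 aa 39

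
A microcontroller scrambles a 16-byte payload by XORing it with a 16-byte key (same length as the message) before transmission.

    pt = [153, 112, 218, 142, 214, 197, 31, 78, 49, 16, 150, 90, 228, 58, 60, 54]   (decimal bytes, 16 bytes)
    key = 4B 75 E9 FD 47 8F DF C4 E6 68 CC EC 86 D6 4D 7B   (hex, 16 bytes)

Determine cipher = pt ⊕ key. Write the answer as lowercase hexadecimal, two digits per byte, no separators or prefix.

d2053373914ac08ad7785ab662ec714d

XOR is its own inverse, so applying the key byte-wise gives the result directly.
99 ⊕ 4b = d2
70 ⊕ 75 = 05
da ⊕ e9 = 33
8e ⊕ fd = 73
d6 ⊕ 47 = 91
c5 ⊕ 8f = 4a
1f ⊕ df = c0
4e ⊕ c4 = 8a
31 ⊕ e6 = d7
10 ⊕ 68 = 78
96 ⊕ cc = 5a
5a ⊕ ec = b6
e4 ⊕ 86 = 62
3a ⊕ d6 = ec
3c ⊕ 4d = 71
36 ⊕ 7b = 4d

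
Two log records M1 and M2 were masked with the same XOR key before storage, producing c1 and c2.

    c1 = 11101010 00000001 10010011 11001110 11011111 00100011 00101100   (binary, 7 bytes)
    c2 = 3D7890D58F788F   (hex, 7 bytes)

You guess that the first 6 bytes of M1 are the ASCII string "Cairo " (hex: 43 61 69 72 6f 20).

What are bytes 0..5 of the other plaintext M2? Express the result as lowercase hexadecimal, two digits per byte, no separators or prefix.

94186a693f7b

First, c1 ⊕ c2 = (M1 ⊕ K) ⊕ (M2 ⊕ K) = M1 ⊕ M2, so the key drops out. Then M2 = (M1 ⊕ M2) ⊕ M1 over the first 6 bytes.
byte 0: (ea xor 3d) xor 43 = d7 xor 43 = 94
byte 1: (01 xor 78) xor 61 = 79 xor 61 = 18
byte 2: (93 xor 90) xor 69 = 03 xor 69 = 6a
byte 3: (ce xor d5) xor 72 = 1b xor 72 = 69
byte 4: (df xor 8f) xor 6f = 50 xor 6f = 3f
byte 5: (23 xor 78) xor 20 = 5b xor 20 = 7b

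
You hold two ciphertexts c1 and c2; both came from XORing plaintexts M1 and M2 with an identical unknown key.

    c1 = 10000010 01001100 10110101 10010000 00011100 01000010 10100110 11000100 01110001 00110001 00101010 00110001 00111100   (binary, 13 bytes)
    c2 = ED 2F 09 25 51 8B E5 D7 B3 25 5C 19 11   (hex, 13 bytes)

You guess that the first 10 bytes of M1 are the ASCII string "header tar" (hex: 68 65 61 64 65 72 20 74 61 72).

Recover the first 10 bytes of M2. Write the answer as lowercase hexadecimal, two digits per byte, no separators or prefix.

0706ddd128bb6367a366

First, c1 ⊕ c2 = (M1 ⊕ K) ⊕ (M2 ⊕ K) = M1 ⊕ M2, so the key drops out. Then M2 = (M1 ⊕ M2) ⊕ M1 over the first 10 bytes.
byte 0: (82 ⊕ ed) ⊕ 68 = 6f ⊕ 68 = 07
byte 1: (4c ⊕ 2f) ⊕ 65 = 63 ⊕ 65 = 06
byte 2: (b5 ⊕ 09) ⊕ 61 = bc ⊕ 61 = dd
byte 3: (90 ⊕ 25) ⊕ 64 = b5 ⊕ 64 = d1
byte 4: (1c ⊕ 51) ⊕ 65 = 4d ⊕ 65 = 28
byte 5: (42 ⊕ 8b) ⊕ 72 = c9 ⊕ 72 = bb
byte 6: (a6 ⊕ e5) ⊕ 20 = 43 ⊕ 20 = 63
byte 7: (c4 ⊕ d7) ⊕ 74 = 13 ⊕ 74 = 67
byte 8: (71 ⊕ b3) ⊕ 61 = c2 ⊕ 61 = a3
byte 9: (31 ⊕ 25) ⊕ 72 = 14 ⊕ 72 = 66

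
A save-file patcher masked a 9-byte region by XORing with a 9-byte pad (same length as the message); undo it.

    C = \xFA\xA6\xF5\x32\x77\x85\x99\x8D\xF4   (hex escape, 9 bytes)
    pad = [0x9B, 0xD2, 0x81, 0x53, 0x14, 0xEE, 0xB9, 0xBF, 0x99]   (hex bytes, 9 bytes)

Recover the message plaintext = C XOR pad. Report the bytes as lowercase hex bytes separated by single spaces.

250 xor 155 =  97
166 xor 210 = 116
245 xor 129 = 116
 50 xor  83 =  97
119 xor  20 =  99
133 xor 238 = 107
153 xor 185 =  32
141 xor 191 =  50
244 xor 153 = 109

61 74 74 61 63 6b 20 32 6d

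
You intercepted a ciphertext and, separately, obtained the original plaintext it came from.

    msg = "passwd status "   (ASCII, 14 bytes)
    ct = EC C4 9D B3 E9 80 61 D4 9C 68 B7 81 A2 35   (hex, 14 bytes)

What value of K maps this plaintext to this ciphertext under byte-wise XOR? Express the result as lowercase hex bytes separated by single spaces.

9c a5 ee c0 9e e4 41 a7 e8 09 c3 f4 d1 15

Since ct = msg ⊕ K, XORing both sides with msg gives K = msg ⊕ ct.
byte 0: 70 xor ec = 9c
byte 1: 61 xor c4 = a5
byte 2: 73 xor 9d = ee
byte 3: 73 xor b3 = c0
byte 4: 77 xor e9 = 9e
byte 5: 64 xor 80 = e4
byte 6: 20 xor 61 = 41
byte 7: 73 xor d4 = a7
byte 8: 74 xor 9c = e8
byte 9: 61 xor 68 = 09
byte 10: 74 xor b7 = c3
byte 11: 75 xor 81 = f4
byte 12: 73 xor a2 = d1
byte 13: 20 xor 35 = 15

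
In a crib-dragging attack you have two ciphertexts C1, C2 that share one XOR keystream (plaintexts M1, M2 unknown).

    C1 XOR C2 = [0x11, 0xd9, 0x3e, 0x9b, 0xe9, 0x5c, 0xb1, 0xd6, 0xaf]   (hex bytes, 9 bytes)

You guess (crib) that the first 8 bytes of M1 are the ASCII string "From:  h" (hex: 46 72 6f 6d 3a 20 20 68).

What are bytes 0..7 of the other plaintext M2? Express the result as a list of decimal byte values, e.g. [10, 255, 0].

[87, 171, 81, 246, 211, 124, 145, 190]

Since C1 ⊕ C2 = M1 ⊕ M2, XORing with the guessed M1 bytes yields the corresponding M2 bytes: M2 = (C1 ⊕ C2) ⊕ M1.
11 xor 46 = 57
d9 xor 72 = ab
3e xor 6f = 51
9b xor 6d = f6
e9 xor 3a = d3
5c xor 20 = 7c
b1 xor 20 = 91
d6 xor 68 = be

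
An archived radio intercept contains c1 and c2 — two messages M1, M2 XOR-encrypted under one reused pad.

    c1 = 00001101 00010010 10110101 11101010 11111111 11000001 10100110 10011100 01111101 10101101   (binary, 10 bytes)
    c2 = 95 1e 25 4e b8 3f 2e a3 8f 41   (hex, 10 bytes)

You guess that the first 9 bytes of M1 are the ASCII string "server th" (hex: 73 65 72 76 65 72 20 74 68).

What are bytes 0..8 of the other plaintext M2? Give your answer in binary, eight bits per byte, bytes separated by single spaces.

11101011 01101001 11100010 11010010 00100010 10001100 10101000 01001011 10011010

First, c1 ⊕ c2 = (M1 ⊕ K) ⊕ (M2 ⊕ K) = M1 ⊕ M2, so the key drops out. Then M2 = (M1 ⊕ M2) ⊕ M1 over the first 9 bytes.
byte 0: (0d xor 95) xor 73 = 98 xor 73 = eb
byte 1: (12 xor 1e) xor 65 = 0c xor 65 = 69
byte 2: (b5 xor 25) xor 72 = 90 xor 72 = e2
byte 3: (ea xor 4e) xor 76 = a4 xor 76 = d2
byte 4: (ff xor b8) xor 65 = 47 xor 65 = 22
byte 5: (c1 xor 3f) xor 72 = fe xor 72 = 8c
byte 6: (a6 xor 2e) xor 20 = 88 xor 20 = a8
byte 7: (9c xor a3) xor 74 = 3f xor 74 = 4b
byte 8: (7d xor 8f) xor 68 = f2 xor 68 = 9a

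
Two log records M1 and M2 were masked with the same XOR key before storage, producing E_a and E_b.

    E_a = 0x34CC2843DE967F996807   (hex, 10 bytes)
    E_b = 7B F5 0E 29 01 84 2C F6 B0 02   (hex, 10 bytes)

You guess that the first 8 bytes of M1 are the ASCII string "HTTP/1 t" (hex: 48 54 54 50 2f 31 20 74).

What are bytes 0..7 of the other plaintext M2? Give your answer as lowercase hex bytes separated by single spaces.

07 6d 72 3a f0 23 73 1b

First, E_a ⊕ E_b = (M1 ⊕ K) ⊕ (M2 ⊕ K) = M1 ⊕ M2, so the key drops out. Then M2 = (M1 ⊕ M2) ⊕ M1 over the first 8 bytes.
byte 0: (34 ^ 7b) ^ 48 = 4f ^ 48 = 07
byte 1: (cc ^ f5) ^ 54 = 39 ^ 54 = 6d
byte 2: (28 ^ 0e) ^ 54 = 26 ^ 54 = 72
byte 3: (43 ^ 29) ^ 50 = 6a ^ 50 = 3a
byte 4: (de ^ 01) ^ 2f = df ^ 2f = f0
byte 5: (96 ^ 84) ^ 31 = 12 ^ 31 = 23
byte 6: (7f ^ 2c) ^ 20 = 53 ^ 20 = 73
byte 7: (99 ^ f6) ^ 74 = 6f ^ 74 = 1b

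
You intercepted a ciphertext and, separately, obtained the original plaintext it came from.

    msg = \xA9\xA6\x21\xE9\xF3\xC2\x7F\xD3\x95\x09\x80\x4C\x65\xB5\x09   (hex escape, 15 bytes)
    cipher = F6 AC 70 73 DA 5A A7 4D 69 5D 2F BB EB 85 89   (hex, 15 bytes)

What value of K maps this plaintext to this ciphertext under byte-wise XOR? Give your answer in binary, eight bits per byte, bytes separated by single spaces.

Since cipher = msg ⊕ K, XORing both sides with msg gives K = msg ⊕ cipher.
byte 0: a9 xor f6 = 5f
byte 1: a6 xor ac = 0a
byte 2: 21 xor 70 = 51
byte 3: e9 xor 73 = 9a
byte 4: f3 xor da = 29
byte 5: c2 xor 5a = 98
byte 6: 7f xor a7 = d8
byte 7: d3 xor 4d = 9e
byte 8: 95 xor 69 = fc
byte 9: 09 xor 5d = 54
byte 10: 80 xor 2f = af
byte 11: 4c xor bb = f7
byte 12: 65 xor eb = 8e
byte 13: b5 xor 85 = 30
byte 14: 09 xor 89 = 80

01011111 00001010 01010001 10011010 00101001 10011000 11011000 10011110 11111100 01010100 10101111 11110111 10001110 00110000 10000000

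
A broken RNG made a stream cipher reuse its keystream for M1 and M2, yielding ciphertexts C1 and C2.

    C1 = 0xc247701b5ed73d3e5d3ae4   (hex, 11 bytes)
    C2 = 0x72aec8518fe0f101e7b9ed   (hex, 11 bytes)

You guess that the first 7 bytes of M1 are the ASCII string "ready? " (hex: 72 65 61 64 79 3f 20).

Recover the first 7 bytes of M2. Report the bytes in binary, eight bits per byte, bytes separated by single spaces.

11000010 10001100 11011001 00101110 10101000 00001000 11101100

First, C1 ⊕ C2 = (M1 ⊕ K) ⊕ (M2 ⊕ K) = M1 ⊕ M2, so the key drops out. Then M2 = (M1 ⊕ M2) ⊕ M1 over the first 7 bytes.
byte 0: (c2 ⊕ 72) ⊕ 72 = b0 ⊕ 72 = c2
byte 1: (47 ⊕ ae) ⊕ 65 = e9 ⊕ 65 = 8c
byte 2: (70 ⊕ c8) ⊕ 61 = b8 ⊕ 61 = d9
byte 3: (1b ⊕ 51) ⊕ 64 = 4a ⊕ 64 = 2e
byte 4: (5e ⊕ 8f) ⊕ 79 = d1 ⊕ 79 = a8
byte 5: (d7 ⊕ e0) ⊕ 3f = 37 ⊕ 3f = 08
byte 6: (3d ⊕ f1) ⊕ 20 = cc ⊕ 20 = ec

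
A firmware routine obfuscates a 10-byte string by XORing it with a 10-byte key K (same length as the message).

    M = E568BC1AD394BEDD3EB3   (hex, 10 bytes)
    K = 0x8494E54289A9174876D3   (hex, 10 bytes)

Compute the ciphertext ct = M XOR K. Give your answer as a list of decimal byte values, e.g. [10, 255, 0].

[97, 252, 89, 88, 90, 61, 169, 149, 72, 96]

e5 ^ 84 = 61
68 ^ 94 = fc
bc ^ e5 = 59
1a ^ 42 = 58
d3 ^ 89 = 5a
94 ^ a9 = 3d
be ^ 17 = a9
dd ^ 48 = 95
3e ^ 76 = 48
b3 ^ d3 = 60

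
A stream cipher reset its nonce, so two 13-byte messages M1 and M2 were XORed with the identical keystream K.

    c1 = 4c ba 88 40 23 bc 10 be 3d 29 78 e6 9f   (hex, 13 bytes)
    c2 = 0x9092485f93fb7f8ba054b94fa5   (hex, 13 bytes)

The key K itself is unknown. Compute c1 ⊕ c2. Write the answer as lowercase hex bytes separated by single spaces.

c1 ⊕ c2 = (M1 ⊕ K) ⊕ (M2 ⊕ K) = M1 ⊕ M2 — the shared key cancels under XOR.
4c XOR 90 = dc
ba XOR 92 = 28
88 XOR 48 = c0
40 XOR 5f = 1f
23 XOR 93 = b0
bc XOR fb = 47
10 XOR 7f = 6f
be XOR 8b = 35
3d XOR a0 = 9d
29 XOR 54 = 7d
78 XOR b9 = c1
e6 XOR 4f = a9
9f XOR a5 = 3a

dc 28 c0 1f b0 47 6f 35 9d 7d c1 a9 3a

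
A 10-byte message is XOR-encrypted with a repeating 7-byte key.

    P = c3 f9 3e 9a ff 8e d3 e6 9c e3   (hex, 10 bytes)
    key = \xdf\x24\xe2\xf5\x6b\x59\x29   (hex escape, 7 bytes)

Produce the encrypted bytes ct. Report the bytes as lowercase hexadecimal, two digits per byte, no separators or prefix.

1cdddc6f94d7fa39b801

The 7-byte key repeats, so the effective keystream is df 24 e2 f5 6b 59 29 df 24 e2.
byte 0: c3 ⊕ df = 1c
byte 1: f9 ⊕ 24 = dd
byte 2: 3e ⊕ e2 = dc
byte 3: 9a ⊕ f5 = 6f
byte 4: ff ⊕ 6b = 94
byte 5: 8e ⊕ 59 = d7
byte 6: d3 ⊕ 29 = fa
byte 7: e6 ⊕ df = 39
byte 8: 9c ⊕ 24 = b8
byte 9: e3 ⊕ e2 = 01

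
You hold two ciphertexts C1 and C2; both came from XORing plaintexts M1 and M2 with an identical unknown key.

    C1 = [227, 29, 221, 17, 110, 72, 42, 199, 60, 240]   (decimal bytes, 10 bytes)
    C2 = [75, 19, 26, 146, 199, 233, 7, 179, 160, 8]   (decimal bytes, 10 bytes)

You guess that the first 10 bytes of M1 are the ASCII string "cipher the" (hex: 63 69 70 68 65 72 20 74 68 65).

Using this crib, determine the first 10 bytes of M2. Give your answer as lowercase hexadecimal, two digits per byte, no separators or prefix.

First, C1 ⊕ C2 = (M1 ⊕ K) ⊕ (M2 ⊕ K) = M1 ⊕ M2, so the key drops out. Then M2 = (M1 ⊕ M2) ⊕ M1 over the first 10 bytes.
byte 0: (e3 xor 4b) xor 63 = a8 xor 63 = cb
byte 1: (1d xor 13) xor 69 = 0e xor 69 = 67
byte 2: (dd xor 1a) xor 70 = c7 xor 70 = b7
byte 3: (11 xor 92) xor 68 = 83 xor 68 = eb
byte 4: (6e xor c7) xor 65 = a9 xor 65 = cc
byte 5: (48 xor e9) xor 72 = a1 xor 72 = d3
byte 6: (2a xor 07) xor 20 = 2d xor 20 = 0d
byte 7: (c7 xor b3) xor 74 = 74 xor 74 = 00
byte 8: (3c xor a0) xor 68 = 9c xor 68 = f4
byte 9: (f0 xor 08) xor 65 = f8 xor 65 = 9d

cb67b7ebccd30d00f49d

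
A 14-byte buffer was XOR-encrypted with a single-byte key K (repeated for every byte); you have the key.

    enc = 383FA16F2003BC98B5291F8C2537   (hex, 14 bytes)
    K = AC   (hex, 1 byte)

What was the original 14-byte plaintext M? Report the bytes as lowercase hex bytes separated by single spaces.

The 1-byte key repeats, so the effective keystream is ac ac ac ac ac ac ac ac ac ac ac ac ac ac.
byte 0: 38 XOR ac = 94
byte 1: 3f XOR ac = 93
byte 2: a1 XOR ac = 0d
byte 3: 6f XOR ac = c3
byte 4: 20 XOR ac = 8c
byte 5: 03 XOR ac = af
byte 6: bc XOR ac = 10
byte 7: 98 XOR ac = 34
byte 8: b5 XOR ac = 19
byte 9: 29 XOR ac = 85
byte 10: 1f XOR ac = b3
byte 11: 8c XOR ac = 20
byte 12: 25 XOR ac = 89
byte 13: 37 XOR ac = 9b

94 93 0d c3 8c af 10 34 19 85 b3 20 89 9b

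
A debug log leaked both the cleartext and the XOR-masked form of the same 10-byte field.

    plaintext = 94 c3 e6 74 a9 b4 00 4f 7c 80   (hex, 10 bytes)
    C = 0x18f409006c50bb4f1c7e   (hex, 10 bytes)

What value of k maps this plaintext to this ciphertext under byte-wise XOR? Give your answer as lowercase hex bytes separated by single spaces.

Since C = plaintext ⊕ k, XORing both sides with plaintext gives k = plaintext ⊕ C.
byte 0: 10010100 XOR 00011000 = 10001100
byte 1: 11000011 XOR 11110100 = 00110111
byte 2: 11100110 XOR 00001001 = 11101111
byte 3: 01110100 XOR 00000000 = 01110100
byte 4: 10101001 XOR 01101100 = 11000101
byte 5: 10110100 XOR 01010000 = 11100100
byte 6: 00000000 XOR 10111011 = 10111011
byte 7: 01001111 XOR 01001111 = 00000000
byte 8: 01111100 XOR 00011100 = 01100000
byte 9: 10000000 XOR 01111110 = 11111110

8c 37 ef 74 c5 e4 bb 00 60 fe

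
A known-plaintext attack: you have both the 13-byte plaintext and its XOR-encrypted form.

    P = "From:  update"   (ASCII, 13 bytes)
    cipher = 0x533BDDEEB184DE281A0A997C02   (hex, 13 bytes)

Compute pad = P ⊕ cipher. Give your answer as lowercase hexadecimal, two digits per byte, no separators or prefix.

Since cipher = P ⊕ pad, XORing both sides with P gives pad = P ⊕ cipher.
byte 0: 46 xor 53 = 15
byte 1: 72 xor 3b = 49
byte 2: 6f xor dd = b2
byte 3: 6d xor ee = 83
byte 4: 3a xor b1 = 8b
byte 5: 20 xor 84 = a4
byte 6: 20 xor de = fe
byte 7: 75 xor 28 = 5d
byte 8: 70 xor 1a = 6a
byte 9: 64 xor 0a = 6e
byte 10: 61 xor 99 = f8
byte 11: 74 xor 7c = 08
byte 12: 65 xor 02 = 67

1549b2838ba4fe5d6a6ef80867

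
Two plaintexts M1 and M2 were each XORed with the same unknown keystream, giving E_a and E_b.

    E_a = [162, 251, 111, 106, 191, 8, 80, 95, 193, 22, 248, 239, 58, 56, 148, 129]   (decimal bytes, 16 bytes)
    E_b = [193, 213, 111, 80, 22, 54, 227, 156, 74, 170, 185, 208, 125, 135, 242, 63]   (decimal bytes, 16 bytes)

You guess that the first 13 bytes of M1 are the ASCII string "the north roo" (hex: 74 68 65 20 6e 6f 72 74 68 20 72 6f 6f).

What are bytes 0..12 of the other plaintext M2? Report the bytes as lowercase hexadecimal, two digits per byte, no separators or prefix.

First, E_a ⊕ E_b = (M1 ⊕ K) ⊕ (M2 ⊕ K) = M1 ⊕ M2, so the key drops out. Then M2 = (M1 ⊕ M2) ⊕ M1 over the first 13 bytes.
byte 0: (a2 XOR c1) XOR 74 = 63 XOR 74 = 17
byte 1: (fb XOR d5) XOR 68 = 2e XOR 68 = 46
byte 2: (6f XOR 6f) XOR 65 = 00 XOR 65 = 65
byte 3: (6a XOR 50) XOR 20 = 3a XOR 20 = 1a
byte 4: (bf XOR 16) XOR 6e = a9 XOR 6e = c7
byte 5: (08 XOR 36) XOR 6f = 3e XOR 6f = 51
byte 6: (50 XOR e3) XOR 72 = b3 XOR 72 = c1
byte 7: (5f XOR 9c) XOR 74 = c3 XOR 74 = b7
byte 8: (c1 XOR 4a) XOR 68 = 8b XOR 68 = e3
byte 9: (16 XOR aa) XOR 20 = bc XOR 20 = 9c
byte 10: (f8 XOR b9) XOR 72 = 41 XOR 72 = 33
byte 11: (ef XOR d0) XOR 6f = 3f XOR 6f = 50
byte 12: (3a XOR 7d) XOR 6f = 47 XOR 6f = 28

1746651ac751c1b7e39c335028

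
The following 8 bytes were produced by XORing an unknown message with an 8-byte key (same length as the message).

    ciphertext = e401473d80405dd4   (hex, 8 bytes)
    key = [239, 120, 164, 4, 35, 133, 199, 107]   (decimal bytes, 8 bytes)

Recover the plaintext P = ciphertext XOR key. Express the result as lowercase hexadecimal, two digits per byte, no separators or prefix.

XOR is its own inverse, so applying the key byte-wise gives the result directly.
byte 0: e4 xor ef = 0b
byte 1: 01 xor 78 = 79
byte 2: 47 xor a4 = e3
byte 3: 3d xor 04 = 39
byte 4: 80 xor 23 = a3
byte 5: 40 xor 85 = c5
byte 6: 5d xor c7 = 9a
byte 7: d4 xor 6b = bf

0b79e339a3c59abf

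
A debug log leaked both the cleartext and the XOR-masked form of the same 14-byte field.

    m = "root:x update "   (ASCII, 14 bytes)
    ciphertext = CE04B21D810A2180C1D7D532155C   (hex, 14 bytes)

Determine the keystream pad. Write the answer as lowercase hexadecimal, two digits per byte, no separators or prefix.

Since ciphertext = m ⊕ pad, XORing both sides with m gives pad = m ⊕ ciphertext.
01110010 xor 11001110 = 10111100
01101111 xor 00000100 = 01101011
01101111 xor 10110010 = 11011101
01110100 xor 00011101 = 01101001
00111010 xor 10000001 = 10111011
01111000 xor 00001010 = 01110010
00100000 xor 00100001 = 00000001
01110101 xor 10000000 = 11110101
01110000 xor 11000001 = 10110001
01100100 xor 11010111 = 10110011
01100001 xor 11010101 = 10110100
01110100 xor 00110010 = 01000110
01100101 xor 00010101 = 01110000
00100000 xor 01011100 = 01111100

bc6bdd69bb7201f5b1b3b446707c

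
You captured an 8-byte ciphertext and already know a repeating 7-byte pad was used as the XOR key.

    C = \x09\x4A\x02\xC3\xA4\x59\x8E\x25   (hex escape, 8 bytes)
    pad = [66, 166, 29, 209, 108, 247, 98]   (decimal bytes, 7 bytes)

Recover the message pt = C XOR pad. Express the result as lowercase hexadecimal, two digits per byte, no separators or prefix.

4bec1f12c8aeec67

The 7-byte key repeats, so the effective keystream is 42 a6 1d d1 6c f7 62 42.
byte 0: 09 XOR 42 = 4b
byte 1: 4a XOR a6 = ec
byte 2: 02 XOR 1d = 1f
byte 3: c3 XOR d1 = 12
byte 4: a4 XOR 6c = c8
byte 5: 59 XOR f7 = ae
byte 6: 8e XOR 62 = ec
byte 7: 25 XOR 42 = 67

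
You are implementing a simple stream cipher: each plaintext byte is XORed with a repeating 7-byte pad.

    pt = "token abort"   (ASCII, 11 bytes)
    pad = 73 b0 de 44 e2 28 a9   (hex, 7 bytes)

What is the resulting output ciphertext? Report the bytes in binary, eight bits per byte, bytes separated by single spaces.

The 7-byte key repeats, so the effective keystream is 73 b0 de 44 e2 28 a9 73 b0 de 44.
byte 0: 116 ^ 115 =   7
byte 1: 111 ^ 176 = 223
byte 2: 107 ^ 222 = 181
byte 3: 101 ^  68 =  33
byte 4: 110 ^ 226 = 140
byte 5:  32 ^  40 =   8
byte 6:  97 ^ 169 = 200
byte 7:  98 ^ 115 =  17
byte 8: 111 ^ 176 = 223
byte 9: 114 ^ 222 = 172
byte 10: 116 ^  68 =  48

00000111 11011111 10110101 00100001 10001100 00001000 11001000 00010001 11011111 10101100 00110000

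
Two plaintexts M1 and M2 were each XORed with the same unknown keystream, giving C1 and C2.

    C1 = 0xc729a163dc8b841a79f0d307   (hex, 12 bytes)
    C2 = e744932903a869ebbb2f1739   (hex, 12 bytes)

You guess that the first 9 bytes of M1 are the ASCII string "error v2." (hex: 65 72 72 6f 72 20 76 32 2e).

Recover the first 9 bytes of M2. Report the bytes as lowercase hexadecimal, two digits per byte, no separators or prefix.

First, C1 ⊕ C2 = (M1 ⊕ K) ⊕ (M2 ⊕ K) = M1 ⊕ M2, so the key drops out. Then M2 = (M1 ⊕ M2) ⊕ M1 over the first 9 bytes.
byte 0: (c7 XOR e7) XOR 65 = 20 XOR 65 = 45
byte 1: (29 XOR 44) XOR 72 = 6d XOR 72 = 1f
byte 2: (a1 XOR 93) XOR 72 = 32 XOR 72 = 40
byte 3: (63 XOR 29) XOR 6f = 4a XOR 6f = 25
byte 4: (dc XOR 03) XOR 72 = df XOR 72 = ad
byte 5: (8b XOR a8) XOR 20 = 23 XOR 20 = 03
byte 6: (84 XOR 69) XOR 76 = ed XOR 76 = 9b
byte 7: (1a XOR eb) XOR 32 = f1 XOR 32 = c3
byte 8: (79 XOR bb) XOR 2e = c2 XOR 2e = ec

451f4025ad039bc3ec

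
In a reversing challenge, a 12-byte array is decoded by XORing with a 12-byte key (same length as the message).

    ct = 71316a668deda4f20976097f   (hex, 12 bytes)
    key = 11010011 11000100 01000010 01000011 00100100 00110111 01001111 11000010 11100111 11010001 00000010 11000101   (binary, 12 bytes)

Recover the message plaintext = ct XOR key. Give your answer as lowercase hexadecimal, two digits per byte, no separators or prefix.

a2f52825a9daeb30eea70bba

01110001 ⊕ 11010011 = 10100010
00110001 ⊕ 11000100 = 11110101
01101010 ⊕ 01000010 = 00101000
01100110 ⊕ 01000011 = 00100101
10001101 ⊕ 00100100 = 10101001
11101101 ⊕ 00110111 = 11011010
10100100 ⊕ 01001111 = 11101011
11110010 ⊕ 11000010 = 00110000
00001001 ⊕ 11100111 = 11101110
01110110 ⊕ 11010001 = 10100111
00001001 ⊕ 00000010 = 00001011
01111111 ⊕ 11000101 = 10111010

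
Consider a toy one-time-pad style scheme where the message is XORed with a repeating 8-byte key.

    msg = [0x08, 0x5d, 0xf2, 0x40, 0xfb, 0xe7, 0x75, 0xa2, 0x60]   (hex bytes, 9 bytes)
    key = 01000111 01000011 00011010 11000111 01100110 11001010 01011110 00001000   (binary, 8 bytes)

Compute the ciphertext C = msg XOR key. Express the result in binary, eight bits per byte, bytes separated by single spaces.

The 8-byte key repeats, so the effective keystream is 47 43 1a c7 66 ca 5e 08 47.
byte 0: 08 ^ 47 = 4f
byte 1: 5d ^ 43 = 1e
byte 2: f2 ^ 1a = e8
byte 3: 40 ^ c7 = 87
byte 4: fb ^ 66 = 9d
byte 5: e7 ^ ca = 2d
byte 6: 75 ^ 5e = 2b
byte 7: a2 ^ 08 = aa
byte 8: 60 ^ 47 = 27

01001111 00011110 11101000 10000111 10011101 00101101 00101011 10101010 00100111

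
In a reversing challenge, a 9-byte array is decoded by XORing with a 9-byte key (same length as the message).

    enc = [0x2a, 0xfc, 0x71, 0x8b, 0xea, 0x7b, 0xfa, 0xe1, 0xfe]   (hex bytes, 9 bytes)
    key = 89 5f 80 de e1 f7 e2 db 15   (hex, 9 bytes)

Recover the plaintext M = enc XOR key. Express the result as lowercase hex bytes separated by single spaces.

 42 xor 137 = 163
252 xor  95 = 163
113 xor 128 = 241
139 xor 222 =  85
234 xor 225 =  11
123 xor 247 = 140
250 xor 226 =  24
225 xor 219 =  58
254 xor  21 = 235

a3 a3 f1 55 0b 8c 18 3a eb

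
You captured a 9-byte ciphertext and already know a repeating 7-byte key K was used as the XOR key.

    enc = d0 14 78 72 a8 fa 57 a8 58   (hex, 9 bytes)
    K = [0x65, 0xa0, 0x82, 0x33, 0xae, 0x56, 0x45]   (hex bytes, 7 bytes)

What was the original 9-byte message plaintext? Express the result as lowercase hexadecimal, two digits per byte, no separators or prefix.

The 7-byte key repeats, so the effective keystream is 65 a0 82 33 ae 56 45 65 a0.
byte 0: 208 ^ 101 = 181
byte 1:  20 ^ 160 = 180
byte 2: 120 ^ 130 = 250
byte 3: 114 ^  51 =  65
byte 4: 168 ^ 174 =   6
byte 5: 250 ^  86 = 172
byte 6:  87 ^  69 =  18
byte 7: 168 ^ 101 = 205
byte 8:  88 ^ 160 = 248

b5b4fa4106ac12cdf8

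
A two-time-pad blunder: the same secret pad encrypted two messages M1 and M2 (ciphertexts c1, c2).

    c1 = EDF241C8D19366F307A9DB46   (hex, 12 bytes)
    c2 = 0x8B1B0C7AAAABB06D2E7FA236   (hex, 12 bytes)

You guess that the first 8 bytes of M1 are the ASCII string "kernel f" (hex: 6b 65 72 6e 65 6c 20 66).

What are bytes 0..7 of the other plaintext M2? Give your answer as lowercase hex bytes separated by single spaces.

0d 8c 3f dc 1e 54 f6 f8

First, c1 ⊕ c2 = (M1 ⊕ K) ⊕ (M2 ⊕ K) = M1 ⊕ M2, so the key drops out. Then M2 = (M1 ⊕ M2) ⊕ M1 over the first 8 bytes.
byte 0: (ed xor 8b) xor 6b = 66 xor 6b = 0d
byte 1: (f2 xor 1b) xor 65 = e9 xor 65 = 8c
byte 2: (41 xor 0c) xor 72 = 4d xor 72 = 3f
byte 3: (c8 xor 7a) xor 6e = b2 xor 6e = dc
byte 4: (d1 xor aa) xor 65 = 7b xor 65 = 1e
byte 5: (93 xor ab) xor 6c = 38 xor 6c = 54
byte 6: (66 xor b0) xor 20 = d6 xor 20 = f6
byte 7: (f3 xor 6d) xor 66 = 9e xor 66 = f8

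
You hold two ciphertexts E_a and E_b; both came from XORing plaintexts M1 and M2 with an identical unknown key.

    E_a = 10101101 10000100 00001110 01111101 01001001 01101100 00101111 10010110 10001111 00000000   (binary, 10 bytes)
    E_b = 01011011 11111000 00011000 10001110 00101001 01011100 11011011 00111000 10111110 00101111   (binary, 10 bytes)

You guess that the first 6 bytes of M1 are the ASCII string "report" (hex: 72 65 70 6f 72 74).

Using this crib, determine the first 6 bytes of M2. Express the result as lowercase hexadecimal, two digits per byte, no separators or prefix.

First, E_a ⊕ E_b = (M1 ⊕ K) ⊕ (M2 ⊕ K) = M1 ⊕ M2, so the key drops out. Then M2 = (M1 ⊕ M2) ⊕ M1 over the first 6 bytes.
byte 0: (ad ^ 5b) ^ 72 = f6 ^ 72 = 84
byte 1: (84 ^ f8) ^ 65 = 7c ^ 65 = 19
byte 2: (0e ^ 18) ^ 70 = 16 ^ 70 = 66
byte 3: (7d ^ 8e) ^ 6f = f3 ^ 6f = 9c
byte 4: (49 ^ 29) ^ 72 = 60 ^ 72 = 12
byte 5: (6c ^ 5c) ^ 74 = 30 ^ 74 = 44

8419669c1244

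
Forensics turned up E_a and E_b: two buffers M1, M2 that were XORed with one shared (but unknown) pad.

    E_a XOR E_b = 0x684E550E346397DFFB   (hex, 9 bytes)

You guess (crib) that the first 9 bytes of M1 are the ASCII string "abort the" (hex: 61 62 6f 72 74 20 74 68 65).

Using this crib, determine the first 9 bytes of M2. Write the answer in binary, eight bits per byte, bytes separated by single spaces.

00001001 00101100 00111010 01111100 01000000 01000011 11100011 10110111 10011110

Since E_a ⊕ E_b = M1 ⊕ M2, XORing with the guessed M1 bytes yields the corresponding M2 bytes: M2 = (E_a ⊕ E_b) ⊕ M1.
68 ^ 61 = 09
4e ^ 62 = 2c
55 ^ 6f = 3a
0e ^ 72 = 7c
34 ^ 74 = 40
63 ^ 20 = 43
97 ^ 74 = e3
df ^ 68 = b7
fb ^ 65 = 9e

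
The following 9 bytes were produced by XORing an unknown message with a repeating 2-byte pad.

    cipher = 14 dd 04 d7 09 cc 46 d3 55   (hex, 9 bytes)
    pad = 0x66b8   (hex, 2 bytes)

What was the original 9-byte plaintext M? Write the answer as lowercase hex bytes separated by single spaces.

The 2-byte key repeats, so the effective keystream is 66 b8 66 b8 66 b8 66 b8 66.
byte 0: 14 XOR 66 = 72
byte 1: dd XOR b8 = 65
byte 2: 04 XOR 66 = 62
byte 3: d7 XOR b8 = 6f
byte 4: 09 XOR 66 = 6f
byte 5: cc XOR b8 = 74
byte 6: 46 XOR 66 = 20
byte 7: d3 XOR b8 = 6b
byte 8: 55 XOR 66 = 33

72 65 62 6f 6f 74 20 6b 33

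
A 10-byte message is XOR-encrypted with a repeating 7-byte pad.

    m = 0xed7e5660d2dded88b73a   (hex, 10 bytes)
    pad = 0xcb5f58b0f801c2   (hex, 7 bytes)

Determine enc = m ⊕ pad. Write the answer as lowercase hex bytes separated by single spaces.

The 7-byte key repeats, so the effective keystream is cb 5f 58 b0 f8 01 c2 cb 5f 58.
byte 0: ed ^ cb = 26
byte 1: 7e ^ 5f = 21
byte 2: 56 ^ 58 = 0e
byte 3: 60 ^ b0 = d0
byte 4: d2 ^ f8 = 2a
byte 5: dd ^ 01 = dc
byte 6: ed ^ c2 = 2f
byte 7: 88 ^ cb = 43
byte 8: b7 ^ 5f = e8
byte 9: 3a ^ 58 = 62

26 21 0e d0 2a dc 2f 43 e8 62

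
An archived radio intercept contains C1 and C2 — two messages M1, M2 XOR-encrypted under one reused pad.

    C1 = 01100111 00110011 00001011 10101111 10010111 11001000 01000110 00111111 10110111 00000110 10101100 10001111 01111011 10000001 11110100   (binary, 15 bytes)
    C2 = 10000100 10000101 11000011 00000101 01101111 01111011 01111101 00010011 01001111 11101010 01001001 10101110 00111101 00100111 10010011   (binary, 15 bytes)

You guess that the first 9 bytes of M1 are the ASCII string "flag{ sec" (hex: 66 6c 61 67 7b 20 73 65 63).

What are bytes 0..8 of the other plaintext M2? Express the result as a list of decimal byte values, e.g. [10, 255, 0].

[133, 218, 169, 205, 131, 147, 72, 73, 155]

First, C1 ⊕ C2 = (M1 ⊕ K) ⊕ (M2 ⊕ K) = M1 ⊕ M2, so the key drops out. Then M2 = (M1 ⊕ M2) ⊕ M1 over the first 9 bytes.
byte 0: (67 ⊕ 84) ⊕ 66 = e3 ⊕ 66 = 85
byte 1: (33 ⊕ 85) ⊕ 6c = b6 ⊕ 6c = da
byte 2: (0b ⊕ c3) ⊕ 61 = c8 ⊕ 61 = a9
byte 3: (af ⊕ 05) ⊕ 67 = aa ⊕ 67 = cd
byte 4: (97 ⊕ 6f) ⊕ 7b = f8 ⊕ 7b = 83
byte 5: (c8 ⊕ 7b) ⊕ 20 = b3 ⊕ 20 = 93
byte 6: (46 ⊕ 7d) ⊕ 73 = 3b ⊕ 73 = 48
byte 7: (3f ⊕ 13) ⊕ 65 = 2c ⊕ 65 = 49
byte 8: (b7 ⊕ 4f) ⊕ 63 = f8 ⊕ 63 = 9b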